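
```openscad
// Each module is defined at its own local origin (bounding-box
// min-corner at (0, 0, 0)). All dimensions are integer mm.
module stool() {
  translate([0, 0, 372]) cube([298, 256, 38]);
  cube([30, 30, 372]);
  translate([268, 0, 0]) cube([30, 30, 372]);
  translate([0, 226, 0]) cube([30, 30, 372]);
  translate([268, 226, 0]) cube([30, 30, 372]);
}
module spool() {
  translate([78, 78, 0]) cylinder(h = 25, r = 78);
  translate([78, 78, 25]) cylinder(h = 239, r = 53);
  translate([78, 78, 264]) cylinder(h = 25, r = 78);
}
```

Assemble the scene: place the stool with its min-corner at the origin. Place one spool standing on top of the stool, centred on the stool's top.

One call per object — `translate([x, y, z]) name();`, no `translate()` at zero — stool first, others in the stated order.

stool();
translate([71, 50, 410]) spool();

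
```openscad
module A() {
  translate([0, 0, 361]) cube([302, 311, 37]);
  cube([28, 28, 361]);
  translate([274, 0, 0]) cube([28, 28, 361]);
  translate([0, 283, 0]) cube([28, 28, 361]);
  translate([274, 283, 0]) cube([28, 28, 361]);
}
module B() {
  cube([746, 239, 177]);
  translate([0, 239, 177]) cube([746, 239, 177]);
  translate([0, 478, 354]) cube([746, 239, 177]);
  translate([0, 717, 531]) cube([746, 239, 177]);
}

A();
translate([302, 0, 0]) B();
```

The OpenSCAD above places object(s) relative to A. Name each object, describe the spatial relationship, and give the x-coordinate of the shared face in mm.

A is a stool. B is a staircase. The staircase is against the stool's +x side, with their −y faces flush. The x-coordinate of the shared face is 302 mm.

The stool's +x face and the staircase's −x face are both at x = 302 mm.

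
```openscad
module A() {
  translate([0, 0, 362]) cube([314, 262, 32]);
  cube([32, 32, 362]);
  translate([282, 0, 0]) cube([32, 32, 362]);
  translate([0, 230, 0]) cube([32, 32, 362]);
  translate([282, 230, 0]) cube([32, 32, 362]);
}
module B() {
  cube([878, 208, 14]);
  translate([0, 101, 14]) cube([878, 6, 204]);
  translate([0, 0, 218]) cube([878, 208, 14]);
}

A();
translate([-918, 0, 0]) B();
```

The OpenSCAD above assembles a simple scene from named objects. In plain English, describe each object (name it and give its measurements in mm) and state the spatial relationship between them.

A is a simple wooden stool: a rectangular seat 314 mm (x) by 262 mm (y), 32 mm thick, top face at z = 394 mm, on four square legs, each 32×32 mm in cross-section. The legs rest on z = 0, each flush with a corner of the seat.

B is an I-beam lying along x, 878 mm long. Overall section height 232 mm. Two flanges 208 mm wide (y) and 14 mm thick, one on the floor and one at the top; a web 6 mm thick runs between them, centred on the flange width.

The I-beam is on the floor beside the stool on its −x side.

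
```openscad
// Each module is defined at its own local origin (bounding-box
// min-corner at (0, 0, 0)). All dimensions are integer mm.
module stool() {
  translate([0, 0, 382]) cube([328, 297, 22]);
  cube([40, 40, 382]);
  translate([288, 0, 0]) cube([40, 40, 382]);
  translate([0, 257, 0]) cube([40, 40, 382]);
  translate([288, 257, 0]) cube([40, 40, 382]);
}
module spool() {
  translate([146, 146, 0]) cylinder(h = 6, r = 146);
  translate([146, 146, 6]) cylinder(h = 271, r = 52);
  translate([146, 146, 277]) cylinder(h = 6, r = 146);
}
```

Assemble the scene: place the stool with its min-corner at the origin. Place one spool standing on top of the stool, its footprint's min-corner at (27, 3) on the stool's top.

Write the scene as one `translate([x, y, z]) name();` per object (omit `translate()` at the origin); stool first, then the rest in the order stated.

stool();
translate([27, 3, 404]) spool();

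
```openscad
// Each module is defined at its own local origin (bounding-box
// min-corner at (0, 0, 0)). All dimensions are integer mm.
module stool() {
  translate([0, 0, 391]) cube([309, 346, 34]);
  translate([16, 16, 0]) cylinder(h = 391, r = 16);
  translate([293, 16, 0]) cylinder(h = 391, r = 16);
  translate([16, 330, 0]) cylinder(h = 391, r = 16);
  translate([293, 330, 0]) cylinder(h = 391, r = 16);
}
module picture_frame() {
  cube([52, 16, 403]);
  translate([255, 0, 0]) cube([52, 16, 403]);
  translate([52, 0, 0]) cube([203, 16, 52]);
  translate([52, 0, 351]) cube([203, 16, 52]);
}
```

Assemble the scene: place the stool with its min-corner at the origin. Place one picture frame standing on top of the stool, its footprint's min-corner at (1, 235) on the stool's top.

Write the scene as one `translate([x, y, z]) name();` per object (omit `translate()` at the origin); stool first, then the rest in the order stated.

stool();
translate([1, 235, 425]) picture_frame();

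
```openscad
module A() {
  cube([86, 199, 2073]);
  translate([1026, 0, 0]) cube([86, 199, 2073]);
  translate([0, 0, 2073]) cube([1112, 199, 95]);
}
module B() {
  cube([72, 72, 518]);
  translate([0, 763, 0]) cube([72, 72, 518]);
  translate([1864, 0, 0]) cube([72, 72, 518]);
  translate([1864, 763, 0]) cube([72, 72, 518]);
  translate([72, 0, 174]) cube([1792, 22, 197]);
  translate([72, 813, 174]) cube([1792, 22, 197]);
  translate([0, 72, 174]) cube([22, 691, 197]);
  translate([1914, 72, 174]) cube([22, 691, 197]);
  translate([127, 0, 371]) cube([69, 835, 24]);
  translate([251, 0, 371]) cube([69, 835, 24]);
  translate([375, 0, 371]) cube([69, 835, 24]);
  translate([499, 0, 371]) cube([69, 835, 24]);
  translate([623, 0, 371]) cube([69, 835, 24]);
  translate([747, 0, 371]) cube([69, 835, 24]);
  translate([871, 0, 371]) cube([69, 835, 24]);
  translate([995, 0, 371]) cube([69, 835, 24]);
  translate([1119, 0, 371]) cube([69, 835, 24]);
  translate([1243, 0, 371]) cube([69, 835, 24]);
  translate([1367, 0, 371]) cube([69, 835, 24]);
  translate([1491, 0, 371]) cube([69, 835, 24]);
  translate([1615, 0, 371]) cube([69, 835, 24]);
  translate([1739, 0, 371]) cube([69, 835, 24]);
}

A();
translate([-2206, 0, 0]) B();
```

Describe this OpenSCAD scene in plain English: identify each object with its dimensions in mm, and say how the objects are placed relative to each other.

A is a door frame. The clear opening is 940 mm wide and 2073 mm high. Two 86 mm wide jambs, 199 mm deep, stand either side of the opening from the floor to the top of the opening. A 95 mm thick head sits across the top of both jambs, spanning the full outside width of the frame.

B is a bed frame 1936 mm long (x) by 835 mm wide (y). Four 72×72 mm corner posts, 518 mm tall, at the corners of the footprint. Four rails of 22 mm thickness and 197 mm height run between adjacent posts with their undersides at z = 174 mm, their outer faces flush with the outside of the frame (the two x-running rails run between the posts' inner faces; the two y-running rails run between the posts' inner faces). 14 slats, each 69 mm wide (x) and 24 mm thick, lie across the top of the two x-running rails, running the full 835 mm width of the frame in y; the slats are evenly spaced along x between the inner faces of the end posts with equal gaps (rounded down to the nearest mm) at the −x end and between each pair — any rounding remainder accumulates at the +x end.

The bed frame is on the floor beside the door frame on its −x side.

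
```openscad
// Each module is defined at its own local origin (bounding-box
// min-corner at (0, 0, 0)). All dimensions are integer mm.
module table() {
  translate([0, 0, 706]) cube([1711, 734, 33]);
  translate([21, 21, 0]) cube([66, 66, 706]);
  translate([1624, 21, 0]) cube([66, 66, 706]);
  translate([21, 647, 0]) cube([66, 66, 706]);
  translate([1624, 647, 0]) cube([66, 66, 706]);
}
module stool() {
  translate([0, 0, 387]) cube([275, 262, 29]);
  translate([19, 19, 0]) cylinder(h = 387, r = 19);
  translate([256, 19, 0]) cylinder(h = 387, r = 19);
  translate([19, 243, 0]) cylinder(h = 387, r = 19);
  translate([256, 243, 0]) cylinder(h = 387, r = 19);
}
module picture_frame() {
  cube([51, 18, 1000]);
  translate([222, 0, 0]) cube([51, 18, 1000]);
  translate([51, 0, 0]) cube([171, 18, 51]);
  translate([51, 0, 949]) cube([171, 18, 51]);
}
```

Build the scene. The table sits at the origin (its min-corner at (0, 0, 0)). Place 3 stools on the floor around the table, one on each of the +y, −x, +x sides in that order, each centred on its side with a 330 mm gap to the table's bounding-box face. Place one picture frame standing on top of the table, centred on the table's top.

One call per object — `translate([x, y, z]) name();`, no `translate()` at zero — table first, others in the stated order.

table();
translate([718, 1064, 0]) stool();
translate([-605, 236, 0]) stool();
translate([2041, 236, 0]) stool();
translate([719, 358, 739]) picture_frame();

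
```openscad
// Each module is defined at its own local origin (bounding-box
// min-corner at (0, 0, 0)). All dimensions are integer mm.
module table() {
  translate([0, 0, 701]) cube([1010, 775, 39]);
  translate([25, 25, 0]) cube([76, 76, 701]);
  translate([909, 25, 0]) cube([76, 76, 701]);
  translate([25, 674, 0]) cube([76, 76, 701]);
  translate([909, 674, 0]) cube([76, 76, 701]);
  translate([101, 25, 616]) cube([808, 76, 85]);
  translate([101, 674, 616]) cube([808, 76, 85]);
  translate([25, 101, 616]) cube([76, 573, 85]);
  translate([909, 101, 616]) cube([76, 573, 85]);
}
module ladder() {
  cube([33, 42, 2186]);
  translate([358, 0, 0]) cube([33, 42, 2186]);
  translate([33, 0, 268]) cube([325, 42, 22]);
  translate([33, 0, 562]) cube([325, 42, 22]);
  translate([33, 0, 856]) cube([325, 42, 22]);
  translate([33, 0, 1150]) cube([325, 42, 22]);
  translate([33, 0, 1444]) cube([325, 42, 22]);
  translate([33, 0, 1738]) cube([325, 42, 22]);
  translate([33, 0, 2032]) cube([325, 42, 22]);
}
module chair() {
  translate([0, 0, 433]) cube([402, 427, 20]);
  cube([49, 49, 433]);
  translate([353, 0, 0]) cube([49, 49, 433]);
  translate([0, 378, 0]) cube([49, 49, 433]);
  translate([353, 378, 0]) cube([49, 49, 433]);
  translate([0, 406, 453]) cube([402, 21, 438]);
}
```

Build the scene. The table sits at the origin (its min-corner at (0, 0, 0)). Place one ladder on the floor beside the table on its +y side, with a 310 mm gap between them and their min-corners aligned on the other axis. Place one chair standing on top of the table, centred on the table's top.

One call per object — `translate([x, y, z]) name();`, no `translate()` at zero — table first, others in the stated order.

table();
translate([0, 1085, 0]) ladder();
translate([304, 174, 740]) chair();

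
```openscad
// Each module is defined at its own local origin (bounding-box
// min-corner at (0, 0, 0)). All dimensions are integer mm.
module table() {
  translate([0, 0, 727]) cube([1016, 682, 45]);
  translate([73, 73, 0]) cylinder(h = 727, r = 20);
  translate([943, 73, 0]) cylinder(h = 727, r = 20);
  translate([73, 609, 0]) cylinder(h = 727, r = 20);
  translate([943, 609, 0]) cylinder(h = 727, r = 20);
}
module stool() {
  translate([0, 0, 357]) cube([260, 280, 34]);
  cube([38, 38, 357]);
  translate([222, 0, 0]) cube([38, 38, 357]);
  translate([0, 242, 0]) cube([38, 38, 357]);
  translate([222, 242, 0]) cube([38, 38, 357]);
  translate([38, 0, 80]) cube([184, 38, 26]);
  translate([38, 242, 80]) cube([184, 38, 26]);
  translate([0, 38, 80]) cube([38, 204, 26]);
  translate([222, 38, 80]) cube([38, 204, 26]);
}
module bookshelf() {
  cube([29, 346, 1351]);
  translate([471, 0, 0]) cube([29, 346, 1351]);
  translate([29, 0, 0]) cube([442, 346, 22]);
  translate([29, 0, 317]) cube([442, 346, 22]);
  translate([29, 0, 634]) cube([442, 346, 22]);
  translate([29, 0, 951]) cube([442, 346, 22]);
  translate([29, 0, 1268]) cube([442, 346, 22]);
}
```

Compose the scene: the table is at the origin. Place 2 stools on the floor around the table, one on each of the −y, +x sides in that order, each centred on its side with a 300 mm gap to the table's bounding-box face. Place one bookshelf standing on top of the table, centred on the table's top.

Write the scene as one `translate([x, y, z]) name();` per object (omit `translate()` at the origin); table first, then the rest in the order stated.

table();
translate([378, -580, 0]) stool();
translate([1316, 201, 0]) stool();
translate([258, 168, 772]) bookshelf();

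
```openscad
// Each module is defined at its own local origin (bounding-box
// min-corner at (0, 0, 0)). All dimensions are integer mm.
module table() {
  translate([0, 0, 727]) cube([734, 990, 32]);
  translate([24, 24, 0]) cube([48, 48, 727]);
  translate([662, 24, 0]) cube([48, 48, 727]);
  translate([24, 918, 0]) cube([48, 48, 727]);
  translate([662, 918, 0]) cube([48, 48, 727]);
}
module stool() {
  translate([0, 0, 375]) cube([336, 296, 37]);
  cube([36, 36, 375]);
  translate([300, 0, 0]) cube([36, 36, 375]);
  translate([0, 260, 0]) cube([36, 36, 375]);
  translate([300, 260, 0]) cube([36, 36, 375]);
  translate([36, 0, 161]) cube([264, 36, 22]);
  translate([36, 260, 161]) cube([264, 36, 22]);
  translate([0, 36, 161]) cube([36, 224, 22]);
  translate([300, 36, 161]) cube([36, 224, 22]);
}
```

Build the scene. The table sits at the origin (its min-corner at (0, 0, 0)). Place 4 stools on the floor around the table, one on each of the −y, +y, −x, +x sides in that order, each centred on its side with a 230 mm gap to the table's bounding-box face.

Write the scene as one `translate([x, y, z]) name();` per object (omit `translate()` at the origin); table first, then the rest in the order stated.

table();
translate([199, -526, 0]) stool();
translate([199, 1220, 0]) stool();
translate([-566, 347, 0]) stool();
translate([964, 347, 0]) stool();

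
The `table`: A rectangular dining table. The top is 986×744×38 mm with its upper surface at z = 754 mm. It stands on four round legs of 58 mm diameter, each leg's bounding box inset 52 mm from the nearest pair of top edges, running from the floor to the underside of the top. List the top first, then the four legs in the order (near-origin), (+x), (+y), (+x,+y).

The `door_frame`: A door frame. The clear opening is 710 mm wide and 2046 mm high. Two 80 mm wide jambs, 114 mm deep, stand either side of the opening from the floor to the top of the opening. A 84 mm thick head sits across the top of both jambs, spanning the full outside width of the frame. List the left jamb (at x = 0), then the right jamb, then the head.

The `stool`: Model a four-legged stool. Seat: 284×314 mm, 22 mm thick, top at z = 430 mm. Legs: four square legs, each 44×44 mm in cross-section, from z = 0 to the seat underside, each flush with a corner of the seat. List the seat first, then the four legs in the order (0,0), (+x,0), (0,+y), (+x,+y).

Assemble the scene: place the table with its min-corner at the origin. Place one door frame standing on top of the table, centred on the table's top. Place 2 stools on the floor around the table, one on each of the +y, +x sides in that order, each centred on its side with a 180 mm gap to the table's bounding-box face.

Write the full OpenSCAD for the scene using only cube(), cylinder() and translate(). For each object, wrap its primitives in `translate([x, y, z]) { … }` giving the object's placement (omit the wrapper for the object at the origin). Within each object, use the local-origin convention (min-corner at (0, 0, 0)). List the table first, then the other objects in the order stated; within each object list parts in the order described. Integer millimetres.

translate([0, 0, 716]) cube([986, 744, 38]);
translate([81, 81, 0]) cylinder(h = 716, r = 29);
translate([905, 81, 0]) cylinder(h = 716, r = 29);
translate([81, 663, 0]) cylinder(h = 716, r = 29);
translate([905, 663, 0]) cylinder(h = 716, r = 29);
translate([58, 315, 754]) {
  cube([80, 114, 2046]);
  translate([790, 0, 0]) cube([80, 114, 2046]);
  translate([0, 0, 2046]) cube([870, 114, 84]);
}
translate([351, 924, 0]) {
  translate([0, 0, 408]) cube([284, 314, 22]);
  cube([44, 44, 408]);
  translate([240, 0, 0]) cube([44, 44, 408]);
  translate([0, 270, 0]) cube([44, 44, 408]);
  translate([240, 270, 0]) cube([44, 44, 408]);
}
translate([1166, 215, 0]) {
  translate([0, 0, 408]) cube([284, 314, 22]);
  cube([44, 44, 408]);
  translate([240, 0, 0]) cube([44, 44, 408]);
  translate([0, 270, 0]) cube([44, 44, 408]);
  translate([240, 270, 0]) cube([44, 44, 408]);
}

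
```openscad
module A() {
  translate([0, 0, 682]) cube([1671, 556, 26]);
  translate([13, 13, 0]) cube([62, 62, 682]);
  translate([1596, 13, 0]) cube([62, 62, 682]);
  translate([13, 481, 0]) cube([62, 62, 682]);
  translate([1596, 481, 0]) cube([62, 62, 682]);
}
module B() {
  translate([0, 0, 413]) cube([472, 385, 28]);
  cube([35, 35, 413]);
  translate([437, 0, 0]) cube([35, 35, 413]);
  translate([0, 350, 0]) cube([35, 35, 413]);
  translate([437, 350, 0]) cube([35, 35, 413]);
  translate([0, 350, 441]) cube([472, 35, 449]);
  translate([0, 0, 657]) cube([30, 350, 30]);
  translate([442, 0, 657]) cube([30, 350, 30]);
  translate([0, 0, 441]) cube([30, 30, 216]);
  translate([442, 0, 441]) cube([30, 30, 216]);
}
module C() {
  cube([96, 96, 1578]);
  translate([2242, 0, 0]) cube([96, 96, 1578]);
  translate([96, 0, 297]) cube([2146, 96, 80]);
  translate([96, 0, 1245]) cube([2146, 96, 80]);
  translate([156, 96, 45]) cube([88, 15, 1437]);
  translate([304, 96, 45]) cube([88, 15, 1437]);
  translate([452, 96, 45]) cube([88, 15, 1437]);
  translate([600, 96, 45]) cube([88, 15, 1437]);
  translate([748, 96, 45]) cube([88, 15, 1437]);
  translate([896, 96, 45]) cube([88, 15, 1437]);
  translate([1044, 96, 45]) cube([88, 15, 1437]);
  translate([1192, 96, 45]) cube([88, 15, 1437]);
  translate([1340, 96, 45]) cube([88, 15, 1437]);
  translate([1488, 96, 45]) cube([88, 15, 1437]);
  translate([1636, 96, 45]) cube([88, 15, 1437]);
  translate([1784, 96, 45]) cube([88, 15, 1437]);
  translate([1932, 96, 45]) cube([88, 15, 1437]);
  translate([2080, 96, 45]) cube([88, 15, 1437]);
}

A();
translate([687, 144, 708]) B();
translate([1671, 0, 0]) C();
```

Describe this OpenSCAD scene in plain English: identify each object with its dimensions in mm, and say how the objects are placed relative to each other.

A is a table with a 1671×556 mm rectangular top, 26 mm thick, top surface at z = 708 mm, supported by four 62×62 mm square legs, each inset 13 mm from the nearest pair of top edges, running from the floor.

B is a chair: 472×385 mm seat, 28 mm thick, top at z = 441 mm, on four 35 mm square corner legs flush with the seat edges. A 35 mm thick backrest slab spans the full seat width, extending 449 mm above the seat top, its back face flush with the seat's +y edge. Two armrests of 30×30 mm section run along each side from the seat's front edge to the front of the backrest, top faces 246 mm above the seat top and outer faces flush with the seat's x-edges; a 30×30 mm post under the front of each armrest stands on the seat at the front corner.

C is a fence section. Two 96×96 mm posts, 1578 mm tall, stand on the floor with a clear span of 2146 mm between their inner faces. Two horizontal rails of 96×80 mm section span the gap between the posts with their undersides at z = 297 mm and z = 1245 mm, flush with the posts' −y face. 14 pickets, each 88 mm wide, 15 mm thick and 1437 mm tall, are fixed to the +y face of the rails with their bottoms at z = 45 mm, evenly spaced across the span with equal gaps (rounded down to the nearest mm) at the −x end and between each pair — any rounding remainder accumulates at the +x end.

The chair is on top of the table. The fence section is against the table's +x side, with their −y faces flush.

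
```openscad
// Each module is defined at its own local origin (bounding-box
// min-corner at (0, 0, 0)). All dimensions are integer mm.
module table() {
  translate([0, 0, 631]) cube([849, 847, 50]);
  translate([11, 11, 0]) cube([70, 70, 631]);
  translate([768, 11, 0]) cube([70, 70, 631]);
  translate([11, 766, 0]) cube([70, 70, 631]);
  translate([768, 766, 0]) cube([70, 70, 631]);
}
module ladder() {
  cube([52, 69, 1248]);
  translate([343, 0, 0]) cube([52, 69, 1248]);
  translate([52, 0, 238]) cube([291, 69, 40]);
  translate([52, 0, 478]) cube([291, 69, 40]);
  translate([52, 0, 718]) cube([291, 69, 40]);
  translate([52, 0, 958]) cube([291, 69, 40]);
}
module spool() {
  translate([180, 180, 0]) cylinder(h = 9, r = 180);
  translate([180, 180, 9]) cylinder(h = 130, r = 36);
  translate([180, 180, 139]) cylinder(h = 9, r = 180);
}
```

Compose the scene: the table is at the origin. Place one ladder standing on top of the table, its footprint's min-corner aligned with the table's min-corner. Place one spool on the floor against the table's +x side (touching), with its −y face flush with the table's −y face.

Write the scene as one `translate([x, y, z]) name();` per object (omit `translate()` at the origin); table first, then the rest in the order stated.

table();
translate([0, 0, 681]) ladder();
translate([849, 0, 0]) spool();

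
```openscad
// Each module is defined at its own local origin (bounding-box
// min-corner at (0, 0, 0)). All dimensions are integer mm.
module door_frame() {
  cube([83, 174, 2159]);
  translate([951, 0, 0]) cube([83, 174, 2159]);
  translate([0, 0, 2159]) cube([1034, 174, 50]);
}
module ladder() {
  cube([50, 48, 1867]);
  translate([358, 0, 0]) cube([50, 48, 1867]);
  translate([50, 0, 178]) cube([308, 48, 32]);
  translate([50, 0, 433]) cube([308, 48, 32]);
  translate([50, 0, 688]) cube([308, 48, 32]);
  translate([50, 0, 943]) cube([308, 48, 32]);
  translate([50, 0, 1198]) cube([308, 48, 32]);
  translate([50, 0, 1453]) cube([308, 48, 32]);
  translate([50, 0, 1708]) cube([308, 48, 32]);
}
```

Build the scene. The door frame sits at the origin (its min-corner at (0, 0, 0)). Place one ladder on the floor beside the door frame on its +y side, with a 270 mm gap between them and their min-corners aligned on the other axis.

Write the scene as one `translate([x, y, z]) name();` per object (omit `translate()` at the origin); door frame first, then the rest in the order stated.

door_frame();
translate([0, 444, 0]) ladder();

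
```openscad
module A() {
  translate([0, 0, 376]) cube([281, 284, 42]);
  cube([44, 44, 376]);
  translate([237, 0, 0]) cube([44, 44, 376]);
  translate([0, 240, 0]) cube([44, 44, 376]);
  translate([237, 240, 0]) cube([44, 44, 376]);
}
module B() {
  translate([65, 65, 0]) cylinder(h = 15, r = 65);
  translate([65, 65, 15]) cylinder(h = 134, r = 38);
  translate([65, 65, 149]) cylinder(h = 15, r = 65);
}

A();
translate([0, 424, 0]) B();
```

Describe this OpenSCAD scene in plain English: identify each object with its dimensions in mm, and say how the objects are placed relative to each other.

A is a four-legged stool. The seat is 281×284 mm, 42 mm thick, top at z = 418 mm. It stands on four square legs, each 44×44 mm in cross-section, from z = 0 to the seat underside, each flush with a corner of the seat.

B is a spool: two coaxial disc flanges of radius 65 mm and thickness 15 mm, joined by a core cylinder of radius 38 mm and height 134 mm. The lower flange rests on z = 0 and the three cylinders share a vertical axis.

The spool is on the floor beside the stool on its +y side.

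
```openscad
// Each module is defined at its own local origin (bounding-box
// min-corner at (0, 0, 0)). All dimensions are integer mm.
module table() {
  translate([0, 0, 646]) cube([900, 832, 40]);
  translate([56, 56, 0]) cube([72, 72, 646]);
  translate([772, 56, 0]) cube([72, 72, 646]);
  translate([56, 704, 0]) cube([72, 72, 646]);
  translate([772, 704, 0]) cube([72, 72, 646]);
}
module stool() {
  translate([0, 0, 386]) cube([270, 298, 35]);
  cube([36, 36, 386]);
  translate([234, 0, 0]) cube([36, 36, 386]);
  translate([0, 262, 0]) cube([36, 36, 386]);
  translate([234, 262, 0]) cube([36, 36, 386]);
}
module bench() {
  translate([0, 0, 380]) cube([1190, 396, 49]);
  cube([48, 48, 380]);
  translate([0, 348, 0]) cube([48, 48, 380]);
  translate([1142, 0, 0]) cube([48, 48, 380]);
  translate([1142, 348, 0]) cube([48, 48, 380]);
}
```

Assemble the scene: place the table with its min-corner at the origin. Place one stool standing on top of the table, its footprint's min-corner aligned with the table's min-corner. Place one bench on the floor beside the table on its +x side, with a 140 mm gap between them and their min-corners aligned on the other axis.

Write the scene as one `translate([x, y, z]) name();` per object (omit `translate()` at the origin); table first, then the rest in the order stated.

table();
translate([0, 0, 686]) stool();
translate([1040, 0, 0]) bench();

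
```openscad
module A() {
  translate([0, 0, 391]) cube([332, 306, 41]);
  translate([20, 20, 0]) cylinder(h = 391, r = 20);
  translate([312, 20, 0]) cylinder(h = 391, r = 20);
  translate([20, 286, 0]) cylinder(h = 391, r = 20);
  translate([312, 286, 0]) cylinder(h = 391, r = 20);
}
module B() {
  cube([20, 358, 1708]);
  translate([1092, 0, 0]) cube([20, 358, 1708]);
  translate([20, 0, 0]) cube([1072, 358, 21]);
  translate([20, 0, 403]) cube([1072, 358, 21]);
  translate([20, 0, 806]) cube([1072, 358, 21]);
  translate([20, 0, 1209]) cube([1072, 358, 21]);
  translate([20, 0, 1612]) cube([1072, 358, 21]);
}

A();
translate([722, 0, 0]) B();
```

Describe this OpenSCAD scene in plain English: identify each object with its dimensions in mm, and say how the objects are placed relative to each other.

A is a simple wooden stool: a rectangular seat 332 mm (x) by 306 mm (y), 41 mm thick, top face at z = 432 mm, on four round legs, each 40 mm in diameter. The legs rest on z = 0, each leg's axis is inset half a diameter from the nearest pair of seat edges (so the leg's bounding box is flush with the corner).

B is an open bookshelf. Two side panels, each 20 mm thick, 358 mm deep and 1708 mm tall, stand 1112 mm apart (outside-to-outside). Between them sit 5 shelves, each 21 mm thick and 358 mm deep, spanning the full gap between the sides. The bottom shelf rests on the floor (its underside at z = 0) and the clear gap between one shelf's top and the next shelf's underside is 382 mm.

The bookshelf is on the floor beside the stool on its +x side.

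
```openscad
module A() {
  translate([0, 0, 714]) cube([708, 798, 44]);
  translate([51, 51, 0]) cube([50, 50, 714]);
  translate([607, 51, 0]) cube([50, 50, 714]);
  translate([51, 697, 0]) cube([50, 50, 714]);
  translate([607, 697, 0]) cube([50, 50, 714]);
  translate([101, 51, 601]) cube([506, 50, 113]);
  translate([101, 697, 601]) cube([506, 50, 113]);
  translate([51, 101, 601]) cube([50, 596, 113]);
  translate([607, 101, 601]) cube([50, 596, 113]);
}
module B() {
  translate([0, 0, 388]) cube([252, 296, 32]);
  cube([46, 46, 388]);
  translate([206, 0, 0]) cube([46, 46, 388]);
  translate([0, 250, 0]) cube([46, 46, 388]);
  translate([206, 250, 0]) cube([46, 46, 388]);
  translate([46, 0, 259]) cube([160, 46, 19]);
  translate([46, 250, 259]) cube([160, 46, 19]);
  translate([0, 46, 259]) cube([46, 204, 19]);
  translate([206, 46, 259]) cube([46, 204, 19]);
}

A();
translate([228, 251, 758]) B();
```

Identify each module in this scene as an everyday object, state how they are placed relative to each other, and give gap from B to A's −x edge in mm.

A is a table. B is a stool. The stool is on top of the table, centred. The gap from the stool to the table's −x edge is 228 mm.

The stool's min-x is at 228; the table's min-x is 0; gap = 228 mm.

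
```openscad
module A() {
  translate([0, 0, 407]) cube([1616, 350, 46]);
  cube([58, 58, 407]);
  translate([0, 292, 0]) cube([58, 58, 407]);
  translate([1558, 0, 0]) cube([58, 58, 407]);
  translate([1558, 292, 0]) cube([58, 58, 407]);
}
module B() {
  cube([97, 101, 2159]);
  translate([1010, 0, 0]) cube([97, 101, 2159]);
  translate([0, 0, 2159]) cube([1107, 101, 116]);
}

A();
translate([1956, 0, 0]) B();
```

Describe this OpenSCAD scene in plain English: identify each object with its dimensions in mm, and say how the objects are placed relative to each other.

A is a long wooden bench with a 1616 mm (x) × 350 mm (y) seat, 46 mm thick, its top surface 453 mm above the floor. Four 58 mm square legs at the seat corners, flush with the edges, run from z = 0 to the seat underside.

B is a door frame. The clear opening is 913 mm wide and 2159 mm high. Two 97 mm wide jambs, 101 mm deep, stand either side of the opening from the floor to the top of the opening. A 116 mm thick head sits across the top of both jambs, spanning the full outside width of the frame.

The door frame is on the floor beside the bench on its +x side.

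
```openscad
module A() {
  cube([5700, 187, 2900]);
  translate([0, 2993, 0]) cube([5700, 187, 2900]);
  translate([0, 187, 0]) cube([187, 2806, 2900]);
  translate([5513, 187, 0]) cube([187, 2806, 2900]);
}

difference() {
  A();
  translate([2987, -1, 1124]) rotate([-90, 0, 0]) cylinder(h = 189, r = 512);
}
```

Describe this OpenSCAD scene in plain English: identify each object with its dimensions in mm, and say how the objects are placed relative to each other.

A is the wall frame of a small rectangular building: four walls, each 2900 mm tall and 187 mm thick, enclosing a footprint 5700 mm (x) by 3180 mm (y) outside-to-outside, with no floor or roof. The front and back walls (the −y and +y sides) span the full width; the two side walls fit between them.

The house frame has a circular hole of radius 512 mm through its front wall, centred at (x = 2987, z = 1124).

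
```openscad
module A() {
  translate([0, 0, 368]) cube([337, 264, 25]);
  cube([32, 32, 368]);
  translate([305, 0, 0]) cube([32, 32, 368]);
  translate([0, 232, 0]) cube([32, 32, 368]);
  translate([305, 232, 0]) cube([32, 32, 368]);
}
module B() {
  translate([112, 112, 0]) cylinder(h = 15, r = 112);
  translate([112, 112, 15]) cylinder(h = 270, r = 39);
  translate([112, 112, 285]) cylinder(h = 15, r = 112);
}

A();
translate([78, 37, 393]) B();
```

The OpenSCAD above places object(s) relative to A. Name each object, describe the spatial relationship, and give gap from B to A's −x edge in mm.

A is a stool. B is a spool. The spool is on top of the stool. The gap from the spool to the stool's −x edge is 78 mm.

The spool's min-x is at 78; the stool's min-x is 0; gap = 78 mm.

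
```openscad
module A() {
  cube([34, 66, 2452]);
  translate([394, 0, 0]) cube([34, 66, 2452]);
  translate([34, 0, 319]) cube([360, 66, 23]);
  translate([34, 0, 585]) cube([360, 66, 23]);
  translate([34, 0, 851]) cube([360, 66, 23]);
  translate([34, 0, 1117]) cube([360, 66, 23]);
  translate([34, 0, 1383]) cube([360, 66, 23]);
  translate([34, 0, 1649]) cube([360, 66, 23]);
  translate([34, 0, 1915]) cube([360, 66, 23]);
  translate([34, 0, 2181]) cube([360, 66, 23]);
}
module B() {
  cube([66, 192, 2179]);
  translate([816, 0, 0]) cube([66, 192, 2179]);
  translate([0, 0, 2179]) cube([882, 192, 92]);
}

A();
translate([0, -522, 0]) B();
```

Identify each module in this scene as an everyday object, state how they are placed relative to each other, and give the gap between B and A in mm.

The door frame's nearest face is 330 mm from the ladder's −y face.

A is a ladder. B is a door frame. The door frame is on the floor beside the ladder on its −y side. The gap between the door frame and the ladder is 330 mm.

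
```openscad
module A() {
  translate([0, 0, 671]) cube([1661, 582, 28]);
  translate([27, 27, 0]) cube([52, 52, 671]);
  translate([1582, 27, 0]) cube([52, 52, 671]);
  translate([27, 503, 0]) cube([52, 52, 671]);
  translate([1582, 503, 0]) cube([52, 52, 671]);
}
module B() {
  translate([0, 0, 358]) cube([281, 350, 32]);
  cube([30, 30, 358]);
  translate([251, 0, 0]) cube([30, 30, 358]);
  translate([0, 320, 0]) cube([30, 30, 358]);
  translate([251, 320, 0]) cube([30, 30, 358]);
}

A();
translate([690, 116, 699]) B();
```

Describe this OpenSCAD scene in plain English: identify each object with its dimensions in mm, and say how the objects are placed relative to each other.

A is a table with a 1661×582 mm rectangular top, 28 mm thick, top surface at z = 699 mm, supported by four 52×52 mm square legs, each inset 27 mm from the nearest pair of top edges, running from the floor.

B is a simple wooden stool: a rectangular seat 281 mm (x) by 350 mm (y), 32 mm thick, top face at z = 390 mm, on four square legs, each 30×30 mm in cross-section. The legs rest on z = 0, each flush with a corner of the seat.

The stool is on top of the table, centred.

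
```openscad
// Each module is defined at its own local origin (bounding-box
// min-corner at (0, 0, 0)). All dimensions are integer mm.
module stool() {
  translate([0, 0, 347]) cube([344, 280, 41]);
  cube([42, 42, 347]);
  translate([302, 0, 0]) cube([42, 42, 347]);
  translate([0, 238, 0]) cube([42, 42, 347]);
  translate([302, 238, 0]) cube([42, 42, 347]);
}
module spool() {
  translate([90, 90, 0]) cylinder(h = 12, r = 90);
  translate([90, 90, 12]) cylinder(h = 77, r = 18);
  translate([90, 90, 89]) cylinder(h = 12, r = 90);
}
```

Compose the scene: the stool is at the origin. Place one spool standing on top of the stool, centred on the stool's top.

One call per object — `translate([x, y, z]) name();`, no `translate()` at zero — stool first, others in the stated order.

stool();
translate([82, 50, 388]) spool();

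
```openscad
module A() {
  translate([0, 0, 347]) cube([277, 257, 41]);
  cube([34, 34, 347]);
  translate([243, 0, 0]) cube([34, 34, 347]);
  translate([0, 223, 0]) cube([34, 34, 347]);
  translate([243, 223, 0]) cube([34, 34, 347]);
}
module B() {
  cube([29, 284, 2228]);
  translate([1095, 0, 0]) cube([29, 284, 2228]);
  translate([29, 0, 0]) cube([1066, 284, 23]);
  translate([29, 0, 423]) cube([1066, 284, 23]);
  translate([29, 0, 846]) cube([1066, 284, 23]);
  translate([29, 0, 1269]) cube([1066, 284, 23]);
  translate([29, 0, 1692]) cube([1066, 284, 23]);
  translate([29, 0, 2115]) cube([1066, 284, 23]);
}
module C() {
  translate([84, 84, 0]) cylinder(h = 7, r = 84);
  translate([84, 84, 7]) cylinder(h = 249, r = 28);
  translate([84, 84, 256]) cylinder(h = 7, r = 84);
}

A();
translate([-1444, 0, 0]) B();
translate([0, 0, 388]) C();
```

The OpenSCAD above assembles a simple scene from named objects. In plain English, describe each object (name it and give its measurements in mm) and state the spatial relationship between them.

A is a four-legged stool. The seat is a 277×257×41 mm slab whose top surface is at z = 388 mm; four square legs, each 34×34 mm in cross-section, run from the floor (z = 0) to the underside of the seat, each flush with a corner of the seat.

B is a bookshelf 1124 mm wide overall, 284 mm deep and 2228 mm tall. The two sides are 29 mm thick vertical panels. 6 horizontal shelves of 23 mm thickness span between the inner faces of the sides; the lowest shelf sits on the floor and shelves are stacked with a clear vertical gap of 400 mm between each pair.

C is a spool: two coaxial disc flanges of radius 84 mm and thickness 7 mm, joined by a core cylinder of radius 28 mm and height 249 mm. The lower flange rests on z = 0 and the three cylinders share a vertical axis.

The bookshelf is on the floor beside the stool on its −x side. The spool is on top of the stool.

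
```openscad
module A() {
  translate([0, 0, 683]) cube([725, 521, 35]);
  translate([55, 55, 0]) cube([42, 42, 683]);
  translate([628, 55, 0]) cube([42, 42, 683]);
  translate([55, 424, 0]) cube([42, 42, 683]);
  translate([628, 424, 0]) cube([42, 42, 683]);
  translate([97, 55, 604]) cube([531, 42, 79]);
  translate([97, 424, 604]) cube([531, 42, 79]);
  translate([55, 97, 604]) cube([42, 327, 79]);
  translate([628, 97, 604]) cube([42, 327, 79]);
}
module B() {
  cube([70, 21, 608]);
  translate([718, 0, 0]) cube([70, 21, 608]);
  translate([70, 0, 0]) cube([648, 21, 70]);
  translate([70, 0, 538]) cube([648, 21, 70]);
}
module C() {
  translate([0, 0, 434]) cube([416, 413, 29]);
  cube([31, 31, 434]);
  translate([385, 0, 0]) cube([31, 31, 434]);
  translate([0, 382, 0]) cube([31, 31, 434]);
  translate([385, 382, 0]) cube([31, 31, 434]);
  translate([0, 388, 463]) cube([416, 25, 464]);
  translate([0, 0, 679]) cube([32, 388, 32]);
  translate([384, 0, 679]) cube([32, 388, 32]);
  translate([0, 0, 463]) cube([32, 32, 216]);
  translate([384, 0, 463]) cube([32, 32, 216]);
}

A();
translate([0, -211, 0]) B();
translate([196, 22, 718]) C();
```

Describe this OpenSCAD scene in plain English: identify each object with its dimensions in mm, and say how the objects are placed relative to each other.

A is a table: top 725 mm (x) × 521 mm (y), 35 mm thick, upper face at z = 718 mm, on four 42×42 mm square legs, each inset 55 mm from the nearest pair of top edges, running from z = 0 to the bottom of the top. Four apron rails, 42 mm thick and 79 mm tall, run between adjacent legs with their top edges flush with the underside of the top and their outer faces flush with the legs' outer faces.

B is a picture frame with a 648×468 mm rectangular opening (x by z) and a uniform 70 mm border on every side. Frame depth is 21 mm along y. It is built from two vertical stiles running the full outside height and two horizontal rails spanning the gap between the stiles.

C is a chair: 416×413 mm seat, 29 mm thick, top at z = 463 mm, on four 31 mm square corner legs flush with the seat edges. A 25 mm thick backrest slab spans the full seat width, extending 464 mm above the seat top, its back face flush with the seat's +y edge. Two armrests of 32×32 mm section run along each side from the seat's front edge to the front of the backrest, top faces 248 mm above the seat top and outer faces flush with the seat's x-edges; a 32×32 mm post under the front of each armrest stands on the seat at the front corner.

The picture frame is on the floor beside the table on its −y side. The chair is on top of the table.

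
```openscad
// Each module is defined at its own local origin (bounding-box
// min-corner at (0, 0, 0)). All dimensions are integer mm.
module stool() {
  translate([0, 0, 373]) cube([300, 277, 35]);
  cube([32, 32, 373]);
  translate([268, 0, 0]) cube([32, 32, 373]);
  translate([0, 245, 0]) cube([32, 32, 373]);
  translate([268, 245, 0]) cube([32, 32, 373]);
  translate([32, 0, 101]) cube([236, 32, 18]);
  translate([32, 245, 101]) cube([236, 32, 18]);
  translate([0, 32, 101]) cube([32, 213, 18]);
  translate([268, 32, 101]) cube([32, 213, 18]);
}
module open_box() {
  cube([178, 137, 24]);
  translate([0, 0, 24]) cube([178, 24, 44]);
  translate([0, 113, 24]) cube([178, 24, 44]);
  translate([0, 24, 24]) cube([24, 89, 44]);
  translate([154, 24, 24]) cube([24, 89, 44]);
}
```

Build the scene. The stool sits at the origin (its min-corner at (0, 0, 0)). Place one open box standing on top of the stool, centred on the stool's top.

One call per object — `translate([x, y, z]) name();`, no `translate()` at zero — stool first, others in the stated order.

stool();
translate([61, 70, 408]) open_box();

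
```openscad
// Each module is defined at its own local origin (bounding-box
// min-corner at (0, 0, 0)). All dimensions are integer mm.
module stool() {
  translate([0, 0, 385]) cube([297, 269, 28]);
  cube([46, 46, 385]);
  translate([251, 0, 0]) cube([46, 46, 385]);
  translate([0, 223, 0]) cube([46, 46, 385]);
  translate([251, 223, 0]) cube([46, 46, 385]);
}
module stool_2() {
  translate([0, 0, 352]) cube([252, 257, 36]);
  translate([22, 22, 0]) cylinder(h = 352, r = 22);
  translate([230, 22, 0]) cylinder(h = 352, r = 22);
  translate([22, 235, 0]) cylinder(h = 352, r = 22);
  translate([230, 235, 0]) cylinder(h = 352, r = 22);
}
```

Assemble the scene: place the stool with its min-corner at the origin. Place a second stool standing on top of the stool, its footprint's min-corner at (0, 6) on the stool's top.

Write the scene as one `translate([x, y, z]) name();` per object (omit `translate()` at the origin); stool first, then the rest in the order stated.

stool();
translate([0, 6, 413]) stool_2();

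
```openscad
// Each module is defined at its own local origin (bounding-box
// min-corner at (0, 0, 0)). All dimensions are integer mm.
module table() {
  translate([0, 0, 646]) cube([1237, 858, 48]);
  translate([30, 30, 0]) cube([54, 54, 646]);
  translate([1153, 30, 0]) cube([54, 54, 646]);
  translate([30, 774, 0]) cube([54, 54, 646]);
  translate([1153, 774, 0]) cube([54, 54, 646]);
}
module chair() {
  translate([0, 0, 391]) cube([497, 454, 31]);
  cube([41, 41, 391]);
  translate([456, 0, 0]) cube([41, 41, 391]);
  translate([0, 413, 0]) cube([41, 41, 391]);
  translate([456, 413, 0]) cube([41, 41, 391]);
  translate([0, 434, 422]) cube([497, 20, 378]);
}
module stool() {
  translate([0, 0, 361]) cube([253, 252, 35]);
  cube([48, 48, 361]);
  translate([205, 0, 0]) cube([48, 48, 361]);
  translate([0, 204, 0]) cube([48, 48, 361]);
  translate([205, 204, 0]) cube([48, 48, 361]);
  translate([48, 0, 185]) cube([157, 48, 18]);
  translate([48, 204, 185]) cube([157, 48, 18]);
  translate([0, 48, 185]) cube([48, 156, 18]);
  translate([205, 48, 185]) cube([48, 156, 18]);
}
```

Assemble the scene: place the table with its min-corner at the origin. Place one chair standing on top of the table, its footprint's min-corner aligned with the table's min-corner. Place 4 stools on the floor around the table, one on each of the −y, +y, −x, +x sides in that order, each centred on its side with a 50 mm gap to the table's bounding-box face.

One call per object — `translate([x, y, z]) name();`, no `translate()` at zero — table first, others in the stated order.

table();
translate([0, 0, 694]) chair();
translate([492, -302, 0]) stool();
translate([492, 908, 0]) stool();
translate([-303, 303, 0]) stool();
translate([1287, 303, 0]) stool();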